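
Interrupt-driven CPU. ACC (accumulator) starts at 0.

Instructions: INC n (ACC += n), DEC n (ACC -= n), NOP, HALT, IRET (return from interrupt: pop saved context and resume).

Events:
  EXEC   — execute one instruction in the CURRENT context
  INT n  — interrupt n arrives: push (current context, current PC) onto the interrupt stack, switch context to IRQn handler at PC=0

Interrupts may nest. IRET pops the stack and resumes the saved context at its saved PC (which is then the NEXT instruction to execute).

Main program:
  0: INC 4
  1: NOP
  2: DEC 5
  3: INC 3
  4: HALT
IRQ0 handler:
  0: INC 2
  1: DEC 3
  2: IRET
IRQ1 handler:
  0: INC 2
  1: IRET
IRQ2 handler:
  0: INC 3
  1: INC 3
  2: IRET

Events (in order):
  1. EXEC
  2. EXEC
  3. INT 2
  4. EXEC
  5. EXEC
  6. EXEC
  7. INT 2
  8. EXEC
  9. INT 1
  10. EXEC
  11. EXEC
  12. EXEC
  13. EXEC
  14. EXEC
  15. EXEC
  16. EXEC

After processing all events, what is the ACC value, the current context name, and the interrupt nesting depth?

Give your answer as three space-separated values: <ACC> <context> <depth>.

Answer: 16 MAIN 0

Derivation:
Event 1 (EXEC): [MAIN] PC=0: INC 4 -> ACC=4
Event 2 (EXEC): [MAIN] PC=1: NOP
Event 3 (INT 2): INT 2 arrives: push (MAIN, PC=2), enter IRQ2 at PC=0 (depth now 1)
Event 4 (EXEC): [IRQ2] PC=0: INC 3 -> ACC=7
Event 5 (EXEC): [IRQ2] PC=1: INC 3 -> ACC=10
Event 6 (EXEC): [IRQ2] PC=2: IRET -> resume MAIN at PC=2 (depth now 0)
Event 7 (INT 2): INT 2 arrives: push (MAIN, PC=2), enter IRQ2 at PC=0 (depth now 1)
Event 8 (EXEC): [IRQ2] PC=0: INC 3 -> ACC=13
Event 9 (INT 1): INT 1 arrives: push (IRQ2, PC=1), enter IRQ1 at PC=0 (depth now 2)
Event 10 (EXEC): [IRQ1] PC=0: INC 2 -> ACC=15
Event 11 (EXEC): [IRQ1] PC=1: IRET -> resume IRQ2 at PC=1 (depth now 1)
Event 12 (EXEC): [IRQ2] PC=1: INC 3 -> ACC=18
Event 13 (EXEC): [IRQ2] PC=2: IRET -> resume MAIN at PC=2 (depth now 0)
Event 14 (EXEC): [MAIN] PC=2: DEC 5 -> ACC=13
Event 15 (EXEC): [MAIN] PC=3: INC 3 -> ACC=16
Event 16 (EXEC): [MAIN] PC=4: HALT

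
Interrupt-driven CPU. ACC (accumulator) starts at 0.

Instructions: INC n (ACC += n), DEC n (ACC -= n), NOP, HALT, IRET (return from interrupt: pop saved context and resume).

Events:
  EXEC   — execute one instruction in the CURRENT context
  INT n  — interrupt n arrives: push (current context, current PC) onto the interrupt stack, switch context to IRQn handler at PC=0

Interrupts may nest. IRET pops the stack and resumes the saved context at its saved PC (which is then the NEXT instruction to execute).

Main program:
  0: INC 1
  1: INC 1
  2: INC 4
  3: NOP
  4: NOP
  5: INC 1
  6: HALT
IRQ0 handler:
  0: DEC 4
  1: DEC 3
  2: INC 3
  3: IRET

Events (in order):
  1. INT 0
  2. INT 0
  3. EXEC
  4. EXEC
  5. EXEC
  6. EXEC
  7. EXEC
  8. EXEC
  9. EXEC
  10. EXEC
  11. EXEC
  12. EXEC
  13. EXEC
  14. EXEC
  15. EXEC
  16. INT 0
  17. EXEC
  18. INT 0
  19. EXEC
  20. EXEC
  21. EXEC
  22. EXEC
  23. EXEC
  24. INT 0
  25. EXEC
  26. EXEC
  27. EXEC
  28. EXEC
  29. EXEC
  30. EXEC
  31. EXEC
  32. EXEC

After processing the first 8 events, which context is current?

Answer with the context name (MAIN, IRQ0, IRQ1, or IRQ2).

Event 1 (INT 0): INT 0 arrives: push (MAIN, PC=0), enter IRQ0 at PC=0 (depth now 1)
Event 2 (INT 0): INT 0 arrives: push (IRQ0, PC=0), enter IRQ0 at PC=0 (depth now 2)
Event 3 (EXEC): [IRQ0] PC=0: DEC 4 -> ACC=-4
Event 4 (EXEC): [IRQ0] PC=1: DEC 3 -> ACC=-7
Event 5 (EXEC): [IRQ0] PC=2: INC 3 -> ACC=-4
Event 6 (EXEC): [IRQ0] PC=3: IRET -> resume IRQ0 at PC=0 (depth now 1)
Event 7 (EXEC): [IRQ0] PC=0: DEC 4 -> ACC=-8
Event 8 (EXEC): [IRQ0] PC=1: DEC 3 -> ACC=-11

Answer: IRQ0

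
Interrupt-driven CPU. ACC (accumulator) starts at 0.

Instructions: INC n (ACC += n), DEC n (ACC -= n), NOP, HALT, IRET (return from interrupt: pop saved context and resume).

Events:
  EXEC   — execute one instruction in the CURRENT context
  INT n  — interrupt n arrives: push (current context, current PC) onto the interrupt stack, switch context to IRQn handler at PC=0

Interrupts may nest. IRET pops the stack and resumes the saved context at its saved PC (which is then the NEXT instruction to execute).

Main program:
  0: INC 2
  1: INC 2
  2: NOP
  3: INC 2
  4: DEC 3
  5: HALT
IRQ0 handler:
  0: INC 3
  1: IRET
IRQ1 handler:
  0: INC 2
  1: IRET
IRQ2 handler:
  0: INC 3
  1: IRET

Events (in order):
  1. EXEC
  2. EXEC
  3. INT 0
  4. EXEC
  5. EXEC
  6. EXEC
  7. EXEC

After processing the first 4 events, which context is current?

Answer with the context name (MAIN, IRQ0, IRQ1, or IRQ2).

Answer: IRQ0

Derivation:
Event 1 (EXEC): [MAIN] PC=0: INC 2 -> ACC=2
Event 2 (EXEC): [MAIN] PC=1: INC 2 -> ACC=4
Event 3 (INT 0): INT 0 arrives: push (MAIN, PC=2), enter IRQ0 at PC=0 (depth now 1)
Event 4 (EXEC): [IRQ0] PC=0: INC 3 -> ACC=7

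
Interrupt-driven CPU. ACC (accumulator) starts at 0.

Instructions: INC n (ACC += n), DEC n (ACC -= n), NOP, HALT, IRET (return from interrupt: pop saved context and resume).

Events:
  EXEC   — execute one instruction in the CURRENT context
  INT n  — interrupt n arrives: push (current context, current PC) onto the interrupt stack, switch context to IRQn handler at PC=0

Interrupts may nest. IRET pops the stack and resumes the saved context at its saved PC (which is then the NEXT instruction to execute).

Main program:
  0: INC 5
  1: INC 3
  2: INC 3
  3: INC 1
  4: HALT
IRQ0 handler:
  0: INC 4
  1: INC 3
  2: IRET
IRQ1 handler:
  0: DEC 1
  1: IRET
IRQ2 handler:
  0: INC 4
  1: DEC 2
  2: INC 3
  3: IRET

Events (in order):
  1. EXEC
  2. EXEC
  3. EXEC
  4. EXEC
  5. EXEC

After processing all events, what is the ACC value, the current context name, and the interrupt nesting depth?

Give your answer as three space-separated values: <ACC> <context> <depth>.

Event 1 (EXEC): [MAIN] PC=0: INC 5 -> ACC=5
Event 2 (EXEC): [MAIN] PC=1: INC 3 -> ACC=8
Event 3 (EXEC): [MAIN] PC=2: INC 3 -> ACC=11
Event 4 (EXEC): [MAIN] PC=3: INC 1 -> ACC=12
Event 5 (EXEC): [MAIN] PC=4: HALT

Answer: 12 MAIN 0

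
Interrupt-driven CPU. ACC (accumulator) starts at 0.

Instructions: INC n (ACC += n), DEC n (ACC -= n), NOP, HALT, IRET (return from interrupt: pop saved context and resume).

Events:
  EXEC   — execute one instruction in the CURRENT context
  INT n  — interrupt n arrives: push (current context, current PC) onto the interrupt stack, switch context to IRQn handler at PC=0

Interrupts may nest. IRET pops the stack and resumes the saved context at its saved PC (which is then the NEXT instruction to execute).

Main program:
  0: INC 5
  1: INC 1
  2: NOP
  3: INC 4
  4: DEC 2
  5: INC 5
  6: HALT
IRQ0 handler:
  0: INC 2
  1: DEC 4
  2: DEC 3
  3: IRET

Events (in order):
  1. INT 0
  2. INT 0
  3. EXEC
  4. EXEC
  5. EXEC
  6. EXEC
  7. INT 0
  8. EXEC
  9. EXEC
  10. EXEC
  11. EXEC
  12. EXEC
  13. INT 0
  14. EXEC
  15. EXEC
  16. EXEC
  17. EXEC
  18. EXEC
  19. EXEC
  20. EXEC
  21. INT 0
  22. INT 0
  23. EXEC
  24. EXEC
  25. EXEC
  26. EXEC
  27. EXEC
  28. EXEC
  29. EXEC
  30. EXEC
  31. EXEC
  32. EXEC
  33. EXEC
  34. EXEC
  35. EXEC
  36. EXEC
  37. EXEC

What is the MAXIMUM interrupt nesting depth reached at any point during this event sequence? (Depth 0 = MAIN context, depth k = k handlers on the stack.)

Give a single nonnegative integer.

Answer: 2

Derivation:
Event 1 (INT 0): INT 0 arrives: push (MAIN, PC=0), enter IRQ0 at PC=0 (depth now 1) [depth=1]
Event 2 (INT 0): INT 0 arrives: push (IRQ0, PC=0), enter IRQ0 at PC=0 (depth now 2) [depth=2]
Event 3 (EXEC): [IRQ0] PC=0: INC 2 -> ACC=2 [depth=2]
Event 4 (EXEC): [IRQ0] PC=1: DEC 4 -> ACC=-2 [depth=2]
Event 5 (EXEC): [IRQ0] PC=2: DEC 3 -> ACC=-5 [depth=2]
Event 6 (EXEC): [IRQ0] PC=3: IRET -> resume IRQ0 at PC=0 (depth now 1) [depth=1]
Event 7 (INT 0): INT 0 arrives: push (IRQ0, PC=0), enter IRQ0 at PC=0 (depth now 2) [depth=2]
Event 8 (EXEC): [IRQ0] PC=0: INC 2 -> ACC=-3 [depth=2]
Event 9 (EXEC): [IRQ0] PC=1: DEC 4 -> ACC=-7 [depth=2]
Event 10 (EXEC): [IRQ0] PC=2: DEC 3 -> ACC=-10 [depth=2]
Event 11 (EXEC): [IRQ0] PC=3: IRET -> resume IRQ0 at PC=0 (depth now 1) [depth=1]
Event 12 (EXEC): [IRQ0] PC=0: INC 2 -> ACC=-8 [depth=1]
Event 13 (INT 0): INT 0 arrives: push (IRQ0, PC=1), enter IRQ0 at PC=0 (depth now 2) [depth=2]
Event 14 (EXEC): [IRQ0] PC=0: INC 2 -> ACC=-6 [depth=2]
Event 15 (EXEC): [IRQ0] PC=1: DEC 4 -> ACC=-10 [depth=2]
Event 16 (EXEC): [IRQ0] PC=2: DEC 3 -> ACC=-13 [depth=2]
Event 17 (EXEC): [IRQ0] PC=3: IRET -> resume IRQ0 at PC=1 (depth now 1) [depth=1]
Event 18 (EXEC): [IRQ0] PC=1: DEC 4 -> ACC=-17 [depth=1]
Event 19 (EXEC): [IRQ0] PC=2: DEC 3 -> ACC=-20 [depth=1]
Event 20 (EXEC): [IRQ0] PC=3: IRET -> resume MAIN at PC=0 (depth now 0) [depth=0]
Event 21 (INT 0): INT 0 arrives: push (MAIN, PC=0), enter IRQ0 at PC=0 (depth now 1) [depth=1]
Event 22 (INT 0): INT 0 arrives: push (IRQ0, PC=0), enter IRQ0 at PC=0 (depth now 2) [depth=2]
Event 23 (EXEC): [IRQ0] PC=0: INC 2 -> ACC=-18 [depth=2]
Event 24 (EXEC): [IRQ0] PC=1: DEC 4 -> ACC=-22 [depth=2]
Event 25 (EXEC): [IRQ0] PC=2: DEC 3 -> ACC=-25 [depth=2]
Event 26 (EXEC): [IRQ0] PC=3: IRET -> resume IRQ0 at PC=0 (depth now 1) [depth=1]
Event 27 (EXEC): [IRQ0] PC=0: INC 2 -> ACC=-23 [depth=1]
Event 28 (EXEC): [IRQ0] PC=1: DEC 4 -> ACC=-27 [depth=1]
Event 29 (EXEC): [IRQ0] PC=2: DEC 3 -> ACC=-30 [depth=1]
Event 30 (EXEC): [IRQ0] PC=3: IRET -> resume MAIN at PC=0 (depth now 0) [depth=0]
Event 31 (EXEC): [MAIN] PC=0: INC 5 -> ACC=-25 [depth=0]
Event 32 (EXEC): [MAIN] PC=1: INC 1 -> ACC=-24 [depth=0]
Event 33 (EXEC): [MAIN] PC=2: NOP [depth=0]
Event 34 (EXEC): [MAIN] PC=3: INC 4 -> ACC=-20 [depth=0]
Event 35 (EXEC): [MAIN] PC=4: DEC 2 -> ACC=-22 [depth=0]
Event 36 (EXEC): [MAIN] PC=5: INC 5 -> ACC=-17 [depth=0]
Event 37 (EXEC): [MAIN] PC=6: HALT [depth=0]
Max depth observed: 2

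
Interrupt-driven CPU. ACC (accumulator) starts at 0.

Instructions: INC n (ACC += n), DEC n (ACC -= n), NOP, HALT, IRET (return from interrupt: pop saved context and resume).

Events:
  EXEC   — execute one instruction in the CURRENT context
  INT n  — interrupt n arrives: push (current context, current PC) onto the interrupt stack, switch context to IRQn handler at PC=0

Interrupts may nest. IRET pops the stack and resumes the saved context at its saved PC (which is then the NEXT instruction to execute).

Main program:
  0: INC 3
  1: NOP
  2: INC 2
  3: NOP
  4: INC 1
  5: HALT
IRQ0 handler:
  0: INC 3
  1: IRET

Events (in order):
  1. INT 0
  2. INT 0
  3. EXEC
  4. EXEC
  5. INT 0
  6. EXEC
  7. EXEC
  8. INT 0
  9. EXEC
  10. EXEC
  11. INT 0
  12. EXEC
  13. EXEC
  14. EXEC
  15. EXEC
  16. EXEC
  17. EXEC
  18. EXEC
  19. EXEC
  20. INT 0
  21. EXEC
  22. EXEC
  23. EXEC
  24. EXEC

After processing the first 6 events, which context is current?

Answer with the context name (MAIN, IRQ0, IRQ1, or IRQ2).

Event 1 (INT 0): INT 0 arrives: push (MAIN, PC=0), enter IRQ0 at PC=0 (depth now 1)
Event 2 (INT 0): INT 0 arrives: push (IRQ0, PC=0), enter IRQ0 at PC=0 (depth now 2)
Event 3 (EXEC): [IRQ0] PC=0: INC 3 -> ACC=3
Event 4 (EXEC): [IRQ0] PC=1: IRET -> resume IRQ0 at PC=0 (depth now 1)
Event 5 (INT 0): INT 0 arrives: push (IRQ0, PC=0), enter IRQ0 at PC=0 (depth now 2)
Event 6 (EXEC): [IRQ0] PC=0: INC 3 -> ACC=6

Answer: IRQ0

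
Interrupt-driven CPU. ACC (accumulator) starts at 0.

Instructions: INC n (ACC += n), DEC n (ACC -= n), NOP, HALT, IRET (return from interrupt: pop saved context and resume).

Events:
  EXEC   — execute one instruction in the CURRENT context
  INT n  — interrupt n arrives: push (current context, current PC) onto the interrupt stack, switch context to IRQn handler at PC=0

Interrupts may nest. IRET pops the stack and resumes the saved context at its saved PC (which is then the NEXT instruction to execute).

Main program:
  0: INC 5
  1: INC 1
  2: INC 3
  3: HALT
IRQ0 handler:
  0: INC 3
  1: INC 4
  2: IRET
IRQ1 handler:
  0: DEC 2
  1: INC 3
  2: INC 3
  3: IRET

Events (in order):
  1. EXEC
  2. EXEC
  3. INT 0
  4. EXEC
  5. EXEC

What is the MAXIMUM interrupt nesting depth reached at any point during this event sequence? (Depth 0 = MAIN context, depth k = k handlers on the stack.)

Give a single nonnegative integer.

Event 1 (EXEC): [MAIN] PC=0: INC 5 -> ACC=5 [depth=0]
Event 2 (EXEC): [MAIN] PC=1: INC 1 -> ACC=6 [depth=0]
Event 3 (INT 0): INT 0 arrives: push (MAIN, PC=2), enter IRQ0 at PC=0 (depth now 1) [depth=1]
Event 4 (EXEC): [IRQ0] PC=0: INC 3 -> ACC=9 [depth=1]
Event 5 (EXEC): [IRQ0] PC=1: INC 4 -> ACC=13 [depth=1]
Max depth observed: 1

Answer: 1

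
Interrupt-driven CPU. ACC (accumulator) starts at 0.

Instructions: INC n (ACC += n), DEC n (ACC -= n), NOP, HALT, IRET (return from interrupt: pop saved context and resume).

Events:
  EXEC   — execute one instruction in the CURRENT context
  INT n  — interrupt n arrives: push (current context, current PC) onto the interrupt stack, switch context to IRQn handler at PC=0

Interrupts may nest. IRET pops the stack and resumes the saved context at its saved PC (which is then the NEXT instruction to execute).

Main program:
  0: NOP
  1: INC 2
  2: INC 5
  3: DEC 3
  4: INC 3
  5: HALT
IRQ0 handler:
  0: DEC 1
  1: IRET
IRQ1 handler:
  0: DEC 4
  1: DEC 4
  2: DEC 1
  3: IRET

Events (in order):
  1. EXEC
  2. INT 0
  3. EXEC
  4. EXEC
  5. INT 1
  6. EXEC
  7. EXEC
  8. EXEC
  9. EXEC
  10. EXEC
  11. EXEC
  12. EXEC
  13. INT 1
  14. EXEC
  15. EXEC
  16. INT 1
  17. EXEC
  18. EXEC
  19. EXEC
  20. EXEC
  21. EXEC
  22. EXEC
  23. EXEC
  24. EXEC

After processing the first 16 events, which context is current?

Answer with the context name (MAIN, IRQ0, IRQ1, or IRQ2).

Event 1 (EXEC): [MAIN] PC=0: NOP
Event 2 (INT 0): INT 0 arrives: push (MAIN, PC=1), enter IRQ0 at PC=0 (depth now 1)
Event 3 (EXEC): [IRQ0] PC=0: DEC 1 -> ACC=-1
Event 4 (EXEC): [IRQ0] PC=1: IRET -> resume MAIN at PC=1 (depth now 0)
Event 5 (INT 1): INT 1 arrives: push (MAIN, PC=1), enter IRQ1 at PC=0 (depth now 1)
Event 6 (EXEC): [IRQ1] PC=0: DEC 4 -> ACC=-5
Event 7 (EXEC): [IRQ1] PC=1: DEC 4 -> ACC=-9
Event 8 (EXEC): [IRQ1] PC=2: DEC 1 -> ACC=-10
Event 9 (EXEC): [IRQ1] PC=3: IRET -> resume MAIN at PC=1 (depth now 0)
Event 10 (EXEC): [MAIN] PC=1: INC 2 -> ACC=-8
Event 11 (EXEC): [MAIN] PC=2: INC 5 -> ACC=-3
Event 12 (EXEC): [MAIN] PC=3: DEC 3 -> ACC=-6
Event 13 (INT 1): INT 1 arrives: push (MAIN, PC=4), enter IRQ1 at PC=0 (depth now 1)
Event 14 (EXEC): [IRQ1] PC=0: DEC 4 -> ACC=-10
Event 15 (EXEC): [IRQ1] PC=1: DEC 4 -> ACC=-14
Event 16 (INT 1): INT 1 arrives: push (IRQ1, PC=2), enter IRQ1 at PC=0 (depth now 2)

Answer: IRQ1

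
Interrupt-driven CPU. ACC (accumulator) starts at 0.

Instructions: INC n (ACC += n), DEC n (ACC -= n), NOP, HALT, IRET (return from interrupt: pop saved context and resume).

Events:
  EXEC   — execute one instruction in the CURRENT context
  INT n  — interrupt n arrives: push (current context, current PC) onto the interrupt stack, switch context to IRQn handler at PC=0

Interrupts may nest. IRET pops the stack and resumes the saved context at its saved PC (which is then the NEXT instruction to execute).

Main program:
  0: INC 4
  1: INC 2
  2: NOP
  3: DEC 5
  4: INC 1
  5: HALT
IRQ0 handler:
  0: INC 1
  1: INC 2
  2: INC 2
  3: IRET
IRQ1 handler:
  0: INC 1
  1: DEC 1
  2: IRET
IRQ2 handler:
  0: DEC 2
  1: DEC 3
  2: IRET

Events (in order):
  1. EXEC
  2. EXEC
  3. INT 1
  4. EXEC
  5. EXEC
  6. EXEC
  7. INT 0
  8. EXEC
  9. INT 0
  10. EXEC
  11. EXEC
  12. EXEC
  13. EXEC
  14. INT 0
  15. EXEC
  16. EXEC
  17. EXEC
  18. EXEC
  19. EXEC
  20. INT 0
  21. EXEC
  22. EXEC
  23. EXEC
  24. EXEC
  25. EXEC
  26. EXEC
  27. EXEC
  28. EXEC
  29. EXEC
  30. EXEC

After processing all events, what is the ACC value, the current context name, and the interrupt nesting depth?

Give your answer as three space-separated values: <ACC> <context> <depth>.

Answer: 22 MAIN 0

Derivation:
Event 1 (EXEC): [MAIN] PC=0: INC 4 -> ACC=4
Event 2 (EXEC): [MAIN] PC=1: INC 2 -> ACC=6
Event 3 (INT 1): INT 1 arrives: push (MAIN, PC=2), enter IRQ1 at PC=0 (depth now 1)
Event 4 (EXEC): [IRQ1] PC=0: INC 1 -> ACC=7
Event 5 (EXEC): [IRQ1] PC=1: DEC 1 -> ACC=6
Event 6 (EXEC): [IRQ1] PC=2: IRET -> resume MAIN at PC=2 (depth now 0)
Event 7 (INT 0): INT 0 arrives: push (MAIN, PC=2), enter IRQ0 at PC=0 (depth now 1)
Event 8 (EXEC): [IRQ0] PC=0: INC 1 -> ACC=7
Event 9 (INT 0): INT 0 arrives: push (IRQ0, PC=1), enter IRQ0 at PC=0 (depth now 2)
Event 10 (EXEC): [IRQ0] PC=0: INC 1 -> ACC=8
Event 11 (EXEC): [IRQ0] PC=1: INC 2 -> ACC=10
Event 12 (EXEC): [IRQ0] PC=2: INC 2 -> ACC=12
Event 13 (EXEC): [IRQ0] PC=3: IRET -> resume IRQ0 at PC=1 (depth now 1)
Event 14 (INT 0): INT 0 arrives: push (IRQ0, PC=1), enter IRQ0 at PC=0 (depth now 2)
Event 15 (EXEC): [IRQ0] PC=0: INC 1 -> ACC=13
Event 16 (EXEC): [IRQ0] PC=1: INC 2 -> ACC=15
Event 17 (EXEC): [IRQ0] PC=2: INC 2 -> ACC=17
Event 18 (EXEC): [IRQ0] PC=3: IRET -> resume IRQ0 at PC=1 (depth now 1)
Event 19 (EXEC): [IRQ0] PC=1: INC 2 -> ACC=19
Event 20 (INT 0): INT 0 arrives: push (IRQ0, PC=2), enter IRQ0 at PC=0 (depth now 2)
Event 21 (EXEC): [IRQ0] PC=0: INC 1 -> ACC=20
Event 22 (EXEC): [IRQ0] PC=1: INC 2 -> ACC=22
Event 23 (EXEC): [IRQ0] PC=2: INC 2 -> ACC=24
Event 24 (EXEC): [IRQ0] PC=3: IRET -> resume IRQ0 at PC=2 (depth now 1)
Event 25 (EXEC): [IRQ0] PC=2: INC 2 -> ACC=26
Event 26 (EXEC): [IRQ0] PC=3: IRET -> resume MAIN at PC=2 (depth now 0)
Event 27 (EXEC): [MAIN] PC=2: NOP
Event 28 (EXEC): [MAIN] PC=3: DEC 5 -> ACC=21
Event 29 (EXEC): [MAIN] PC=4: INC 1 -> ACC=22
Event 30 (EXEC): [MAIN] PC=5: HALT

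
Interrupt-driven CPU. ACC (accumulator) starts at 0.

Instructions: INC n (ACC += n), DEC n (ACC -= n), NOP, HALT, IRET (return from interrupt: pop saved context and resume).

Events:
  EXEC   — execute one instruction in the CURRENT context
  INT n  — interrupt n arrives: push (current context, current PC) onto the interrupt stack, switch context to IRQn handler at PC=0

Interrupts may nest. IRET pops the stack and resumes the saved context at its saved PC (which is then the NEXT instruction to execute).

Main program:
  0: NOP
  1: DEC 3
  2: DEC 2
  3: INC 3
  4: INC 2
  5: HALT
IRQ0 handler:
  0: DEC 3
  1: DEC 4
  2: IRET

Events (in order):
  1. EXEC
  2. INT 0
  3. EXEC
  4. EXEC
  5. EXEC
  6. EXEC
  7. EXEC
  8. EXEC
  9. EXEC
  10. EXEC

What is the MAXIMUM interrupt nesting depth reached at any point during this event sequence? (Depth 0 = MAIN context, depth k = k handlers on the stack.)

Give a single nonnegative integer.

Event 1 (EXEC): [MAIN] PC=0: NOP [depth=0]
Event 2 (INT 0): INT 0 arrives: push (MAIN, PC=1), enter IRQ0 at PC=0 (depth now 1) [depth=1]
Event 3 (EXEC): [IRQ0] PC=0: DEC 3 -> ACC=-3 [depth=1]
Event 4 (EXEC): [IRQ0] PC=1: DEC 4 -> ACC=-7 [depth=1]
Event 5 (EXEC): [IRQ0] PC=2: IRET -> resume MAIN at PC=1 (depth now 0) [depth=0]
Event 6 (EXEC): [MAIN] PC=1: DEC 3 -> ACC=-10 [depth=0]
Event 7 (EXEC): [MAIN] PC=2: DEC 2 -> ACC=-12 [depth=0]
Event 8 (EXEC): [MAIN] PC=3: INC 3 -> ACC=-9 [depth=0]
Event 9 (EXEC): [MAIN] PC=4: INC 2 -> ACC=-7 [depth=0]
Event 10 (EXEC): [MAIN] PC=5: HALT [depth=0]
Max depth observed: 1

Answer: 1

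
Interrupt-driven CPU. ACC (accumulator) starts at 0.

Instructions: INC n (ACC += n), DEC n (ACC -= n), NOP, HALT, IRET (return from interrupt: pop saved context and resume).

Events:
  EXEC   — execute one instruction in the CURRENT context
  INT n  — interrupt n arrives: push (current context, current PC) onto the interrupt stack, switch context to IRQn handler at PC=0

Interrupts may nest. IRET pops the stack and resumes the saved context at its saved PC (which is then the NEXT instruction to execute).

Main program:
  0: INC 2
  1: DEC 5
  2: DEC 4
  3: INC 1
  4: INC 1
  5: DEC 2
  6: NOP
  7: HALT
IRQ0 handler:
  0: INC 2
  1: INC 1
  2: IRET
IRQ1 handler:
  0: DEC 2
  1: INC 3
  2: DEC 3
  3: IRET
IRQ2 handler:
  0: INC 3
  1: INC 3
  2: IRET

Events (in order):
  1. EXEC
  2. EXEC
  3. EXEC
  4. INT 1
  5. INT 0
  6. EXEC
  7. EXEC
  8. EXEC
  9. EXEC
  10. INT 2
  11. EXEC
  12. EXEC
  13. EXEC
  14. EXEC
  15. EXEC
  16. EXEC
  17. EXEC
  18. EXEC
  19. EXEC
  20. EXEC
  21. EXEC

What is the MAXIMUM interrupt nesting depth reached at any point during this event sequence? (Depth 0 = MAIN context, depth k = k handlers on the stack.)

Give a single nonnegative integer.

Answer: 2

Derivation:
Event 1 (EXEC): [MAIN] PC=0: INC 2 -> ACC=2 [depth=0]
Event 2 (EXEC): [MAIN] PC=1: DEC 5 -> ACC=-3 [depth=0]
Event 3 (EXEC): [MAIN] PC=2: DEC 4 -> ACC=-7 [depth=0]
Event 4 (INT 1): INT 1 arrives: push (MAIN, PC=3), enter IRQ1 at PC=0 (depth now 1) [depth=1]
Event 5 (INT 0): INT 0 arrives: push (IRQ1, PC=0), enter IRQ0 at PC=0 (depth now 2) [depth=2]
Event 6 (EXEC): [IRQ0] PC=0: INC 2 -> ACC=-5 [depth=2]
Event 7 (EXEC): [IRQ0] PC=1: INC 1 -> ACC=-4 [depth=2]
Event 8 (EXEC): [IRQ0] PC=2: IRET -> resume IRQ1 at PC=0 (depth now 1) [depth=1]
Event 9 (EXEC): [IRQ1] PC=0: DEC 2 -> ACC=-6 [depth=1]
Event 10 (INT 2): INT 2 arrives: push (IRQ1, PC=1), enter IRQ2 at PC=0 (depth now 2) [depth=2]
Event 11 (EXEC): [IRQ2] PC=0: INC 3 -> ACC=-3 [depth=2]
Event 12 (EXEC): [IRQ2] PC=1: INC 3 -> ACC=0 [depth=2]
Event 13 (EXEC): [IRQ2] PC=2: IRET -> resume IRQ1 at PC=1 (depth now 1) [depth=1]
Event 14 (EXEC): [IRQ1] PC=1: INC 3 -> ACC=3 [depth=1]
Event 15 (EXEC): [IRQ1] PC=2: DEC 3 -> ACC=0 [depth=1]
Event 16 (EXEC): [IRQ1] PC=3: IRET -> resume MAIN at PC=3 (depth now 0) [depth=0]
Event 17 (EXEC): [MAIN] PC=3: INC 1 -> ACC=1 [depth=0]
Event 18 (EXEC): [MAIN] PC=4: INC 1 -> ACC=2 [depth=0]
Event 19 (EXEC): [MAIN] PC=5: DEC 2 -> ACC=0 [depth=0]
Event 20 (EXEC): [MAIN] PC=6: NOP [depth=0]
Event 21 (EXEC): [MAIN] PC=7: HALT [depth=0]
Max depth observed: 2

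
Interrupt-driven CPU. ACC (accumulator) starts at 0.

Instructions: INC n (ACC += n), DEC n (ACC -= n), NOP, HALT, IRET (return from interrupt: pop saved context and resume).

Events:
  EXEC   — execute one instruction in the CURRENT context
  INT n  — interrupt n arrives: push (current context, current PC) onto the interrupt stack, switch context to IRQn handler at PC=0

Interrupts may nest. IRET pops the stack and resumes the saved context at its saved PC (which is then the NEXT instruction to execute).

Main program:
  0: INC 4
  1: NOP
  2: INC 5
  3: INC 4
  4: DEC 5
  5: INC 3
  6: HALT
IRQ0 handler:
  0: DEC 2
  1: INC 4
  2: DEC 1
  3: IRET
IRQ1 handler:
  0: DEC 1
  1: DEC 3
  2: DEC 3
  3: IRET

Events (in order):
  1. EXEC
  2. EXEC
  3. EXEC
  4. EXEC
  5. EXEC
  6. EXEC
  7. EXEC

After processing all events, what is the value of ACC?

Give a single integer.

Event 1 (EXEC): [MAIN] PC=0: INC 4 -> ACC=4
Event 2 (EXEC): [MAIN] PC=1: NOP
Event 3 (EXEC): [MAIN] PC=2: INC 5 -> ACC=9
Event 4 (EXEC): [MAIN] PC=3: INC 4 -> ACC=13
Event 5 (EXEC): [MAIN] PC=4: DEC 5 -> ACC=8
Event 6 (EXEC): [MAIN] PC=5: INC 3 -> ACC=11
Event 7 (EXEC): [MAIN] PC=6: HALT

Answer: 11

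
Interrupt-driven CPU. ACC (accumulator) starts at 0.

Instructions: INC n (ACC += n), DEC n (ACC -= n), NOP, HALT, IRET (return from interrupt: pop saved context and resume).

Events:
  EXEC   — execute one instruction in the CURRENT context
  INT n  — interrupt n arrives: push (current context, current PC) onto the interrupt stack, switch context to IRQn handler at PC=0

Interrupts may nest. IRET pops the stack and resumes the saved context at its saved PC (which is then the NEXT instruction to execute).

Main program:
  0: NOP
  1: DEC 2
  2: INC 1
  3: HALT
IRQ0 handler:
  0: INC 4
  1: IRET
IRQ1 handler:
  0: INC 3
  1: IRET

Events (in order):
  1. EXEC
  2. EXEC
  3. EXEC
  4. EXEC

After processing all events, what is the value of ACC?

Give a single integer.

Event 1 (EXEC): [MAIN] PC=0: NOP
Event 2 (EXEC): [MAIN] PC=1: DEC 2 -> ACC=-2
Event 3 (EXEC): [MAIN] PC=2: INC 1 -> ACC=-1
Event 4 (EXEC): [MAIN] PC=3: HALT

Answer: -1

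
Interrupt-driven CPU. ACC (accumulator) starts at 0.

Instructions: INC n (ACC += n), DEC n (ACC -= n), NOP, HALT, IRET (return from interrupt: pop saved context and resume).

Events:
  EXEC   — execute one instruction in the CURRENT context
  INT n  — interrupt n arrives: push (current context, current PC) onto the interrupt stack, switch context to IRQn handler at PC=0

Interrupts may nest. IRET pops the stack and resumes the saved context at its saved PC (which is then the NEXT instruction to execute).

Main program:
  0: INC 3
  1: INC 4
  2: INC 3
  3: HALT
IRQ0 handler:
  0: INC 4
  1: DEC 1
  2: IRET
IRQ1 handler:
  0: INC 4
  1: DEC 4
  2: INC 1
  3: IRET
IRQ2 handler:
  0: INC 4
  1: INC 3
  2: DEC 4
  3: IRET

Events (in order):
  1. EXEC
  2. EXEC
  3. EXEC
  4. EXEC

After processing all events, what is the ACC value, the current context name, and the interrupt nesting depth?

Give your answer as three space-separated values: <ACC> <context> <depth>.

Answer: 10 MAIN 0

Derivation:
Event 1 (EXEC): [MAIN] PC=0: INC 3 -> ACC=3
Event 2 (EXEC): [MAIN] PC=1: INC 4 -> ACC=7
Event 3 (EXEC): [MAIN] PC=2: INC 3 -> ACC=10
Event 4 (EXEC): [MAIN] PC=3: HALT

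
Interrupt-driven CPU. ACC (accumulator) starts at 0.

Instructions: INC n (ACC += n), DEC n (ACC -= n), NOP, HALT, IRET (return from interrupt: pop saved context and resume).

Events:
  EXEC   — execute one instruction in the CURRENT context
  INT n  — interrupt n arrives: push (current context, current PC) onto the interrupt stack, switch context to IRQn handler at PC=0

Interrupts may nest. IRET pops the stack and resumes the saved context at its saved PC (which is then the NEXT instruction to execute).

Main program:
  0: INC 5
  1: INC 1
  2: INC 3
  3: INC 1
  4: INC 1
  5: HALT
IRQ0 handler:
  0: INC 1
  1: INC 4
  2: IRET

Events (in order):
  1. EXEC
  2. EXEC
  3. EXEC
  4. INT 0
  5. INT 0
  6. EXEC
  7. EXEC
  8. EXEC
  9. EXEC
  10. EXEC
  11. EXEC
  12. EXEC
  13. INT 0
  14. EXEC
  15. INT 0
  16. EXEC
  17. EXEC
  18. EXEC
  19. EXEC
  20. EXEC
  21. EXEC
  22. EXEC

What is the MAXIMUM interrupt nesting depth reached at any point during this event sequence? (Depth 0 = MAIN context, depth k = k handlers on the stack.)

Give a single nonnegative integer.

Answer: 2

Derivation:
Event 1 (EXEC): [MAIN] PC=0: INC 5 -> ACC=5 [depth=0]
Event 2 (EXEC): [MAIN] PC=1: INC 1 -> ACC=6 [depth=0]
Event 3 (EXEC): [MAIN] PC=2: INC 3 -> ACC=9 [depth=0]
Event 4 (INT 0): INT 0 arrives: push (MAIN, PC=3), enter IRQ0 at PC=0 (depth now 1) [depth=1]
Event 5 (INT 0): INT 0 arrives: push (IRQ0, PC=0), enter IRQ0 at PC=0 (depth now 2) [depth=2]
Event 6 (EXEC): [IRQ0] PC=0: INC 1 -> ACC=10 [depth=2]
Event 7 (EXEC): [IRQ0] PC=1: INC 4 -> ACC=14 [depth=2]
Event 8 (EXEC): [IRQ0] PC=2: IRET -> resume IRQ0 at PC=0 (depth now 1) [depth=1]
Event 9 (EXEC): [IRQ0] PC=0: INC 1 -> ACC=15 [depth=1]
Event 10 (EXEC): [IRQ0] PC=1: INC 4 -> ACC=19 [depth=1]
Event 11 (EXEC): [IRQ0] PC=2: IRET -> resume MAIN at PC=3 (depth now 0) [depth=0]
Event 12 (EXEC): [MAIN] PC=3: INC 1 -> ACC=20 [depth=0]
Event 13 (INT 0): INT 0 arrives: push (MAIN, PC=4), enter IRQ0 at PC=0 (depth now 1) [depth=1]
Event 14 (EXEC): [IRQ0] PC=0: INC 1 -> ACC=21 [depth=1]
Event 15 (INT 0): INT 0 arrives: push (IRQ0, PC=1), enter IRQ0 at PC=0 (depth now 2) [depth=2]
Event 16 (EXEC): [IRQ0] PC=0: INC 1 -> ACC=22 [depth=2]
Event 17 (EXEC): [IRQ0] PC=1: INC 4 -> ACC=26 [depth=2]
Event 18 (EXEC): [IRQ0] PC=2: IRET -> resume IRQ0 at PC=1 (depth now 1) [depth=1]
Event 19 (EXEC): [IRQ0] PC=1: INC 4 -> ACC=30 [depth=1]
Event 20 (EXEC): [IRQ0] PC=2: IRET -> resume MAIN at PC=4 (depth now 0) [depth=0]
Event 21 (EXEC): [MAIN] PC=4: INC 1 -> ACC=31 [depth=0]
Event 22 (EXEC): [MAIN] PC=5: HALT [depth=0]
Max depth observed: 2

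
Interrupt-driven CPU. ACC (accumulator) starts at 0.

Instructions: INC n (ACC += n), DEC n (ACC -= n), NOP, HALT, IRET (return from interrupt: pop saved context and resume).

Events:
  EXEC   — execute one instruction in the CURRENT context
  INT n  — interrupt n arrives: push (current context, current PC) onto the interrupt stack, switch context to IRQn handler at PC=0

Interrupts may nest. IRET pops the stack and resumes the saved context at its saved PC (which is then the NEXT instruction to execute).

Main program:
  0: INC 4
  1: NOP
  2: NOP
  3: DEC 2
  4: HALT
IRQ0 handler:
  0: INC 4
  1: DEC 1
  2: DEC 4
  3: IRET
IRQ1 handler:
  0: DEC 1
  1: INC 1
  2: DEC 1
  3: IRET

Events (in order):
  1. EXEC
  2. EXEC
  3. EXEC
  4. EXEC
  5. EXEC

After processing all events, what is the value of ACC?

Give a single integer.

Answer: 2

Derivation:
Event 1 (EXEC): [MAIN] PC=0: INC 4 -> ACC=4
Event 2 (EXEC): [MAIN] PC=1: NOP
Event 3 (EXEC): [MAIN] PC=2: NOP
Event 4 (EXEC): [MAIN] PC=3: DEC 2 -> ACC=2
Event 5 (EXEC): [MAIN] PC=4: HALT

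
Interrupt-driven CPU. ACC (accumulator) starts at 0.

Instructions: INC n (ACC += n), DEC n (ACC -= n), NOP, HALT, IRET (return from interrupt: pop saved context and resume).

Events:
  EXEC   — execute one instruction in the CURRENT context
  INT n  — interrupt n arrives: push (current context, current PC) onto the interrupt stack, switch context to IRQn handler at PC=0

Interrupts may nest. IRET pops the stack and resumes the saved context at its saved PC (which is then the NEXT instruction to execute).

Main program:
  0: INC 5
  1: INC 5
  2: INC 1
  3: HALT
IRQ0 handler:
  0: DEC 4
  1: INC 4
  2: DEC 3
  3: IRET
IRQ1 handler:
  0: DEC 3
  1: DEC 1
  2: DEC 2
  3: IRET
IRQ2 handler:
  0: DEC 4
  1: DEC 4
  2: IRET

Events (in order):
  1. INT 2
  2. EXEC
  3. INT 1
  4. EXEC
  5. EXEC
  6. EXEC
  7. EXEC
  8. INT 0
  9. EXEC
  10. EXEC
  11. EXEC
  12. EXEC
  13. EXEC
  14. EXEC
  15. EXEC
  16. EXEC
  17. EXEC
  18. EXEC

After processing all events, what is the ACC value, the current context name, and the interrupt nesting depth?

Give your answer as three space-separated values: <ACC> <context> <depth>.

Answer: -6 MAIN 0

Derivation:
Event 1 (INT 2): INT 2 arrives: push (MAIN, PC=0), enter IRQ2 at PC=0 (depth now 1)
Event 2 (EXEC): [IRQ2] PC=0: DEC 4 -> ACC=-4
Event 3 (INT 1): INT 1 arrives: push (IRQ2, PC=1), enter IRQ1 at PC=0 (depth now 2)
Event 4 (EXEC): [IRQ1] PC=0: DEC 3 -> ACC=-7
Event 5 (EXEC): [IRQ1] PC=1: DEC 1 -> ACC=-8
Event 6 (EXEC): [IRQ1] PC=2: DEC 2 -> ACC=-10
Event 7 (EXEC): [IRQ1] PC=3: IRET -> resume IRQ2 at PC=1 (depth now 1)
Event 8 (INT 0): INT 0 arrives: push (IRQ2, PC=1), enter IRQ0 at PC=0 (depth now 2)
Event 9 (EXEC): [IRQ0] PC=0: DEC 4 -> ACC=-14
Event 10 (EXEC): [IRQ0] PC=1: INC 4 -> ACC=-10
Event 11 (EXEC): [IRQ0] PC=2: DEC 3 -> ACC=-13
Event 12 (EXEC): [IRQ0] PC=3: IRET -> resume IRQ2 at PC=1 (depth now 1)
Event 13 (EXEC): [IRQ2] PC=1: DEC 4 -> ACC=-17
Event 14 (EXEC): [IRQ2] PC=2: IRET -> resume MAIN at PC=0 (depth now 0)
Event 15 (EXEC): [MAIN] PC=0: INC 5 -> ACC=-12
Event 16 (EXEC): [MAIN] PC=1: INC 5 -> ACC=-7
Event 17 (EXEC): [MAIN] PC=2: INC 1 -> ACC=-6
Event 18 (EXEC): [MAIN] PC=3: HALT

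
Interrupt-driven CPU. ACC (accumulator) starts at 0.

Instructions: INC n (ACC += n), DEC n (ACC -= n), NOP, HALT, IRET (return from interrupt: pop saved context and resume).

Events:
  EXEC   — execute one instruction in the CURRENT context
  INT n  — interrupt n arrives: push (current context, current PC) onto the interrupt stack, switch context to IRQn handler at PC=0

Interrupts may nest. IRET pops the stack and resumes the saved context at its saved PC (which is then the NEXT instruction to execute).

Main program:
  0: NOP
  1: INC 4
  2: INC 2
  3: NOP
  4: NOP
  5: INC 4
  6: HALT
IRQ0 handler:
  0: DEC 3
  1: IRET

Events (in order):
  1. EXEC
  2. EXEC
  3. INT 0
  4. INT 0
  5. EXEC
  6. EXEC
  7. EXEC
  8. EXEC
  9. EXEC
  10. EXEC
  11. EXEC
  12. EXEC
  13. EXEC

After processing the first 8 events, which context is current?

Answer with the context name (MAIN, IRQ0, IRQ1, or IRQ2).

Answer: MAIN

Derivation:
Event 1 (EXEC): [MAIN] PC=0: NOP
Event 2 (EXEC): [MAIN] PC=1: INC 4 -> ACC=4
Event 3 (INT 0): INT 0 arrives: push (MAIN, PC=2), enter IRQ0 at PC=0 (depth now 1)
Event 4 (INT 0): INT 0 arrives: push (IRQ0, PC=0), enter IRQ0 at PC=0 (depth now 2)
Event 5 (EXEC): [IRQ0] PC=0: DEC 3 -> ACC=1
Event 6 (EXEC): [IRQ0] PC=1: IRET -> resume IRQ0 at PC=0 (depth now 1)
Event 7 (EXEC): [IRQ0] PC=0: DEC 3 -> ACC=-2
Event 8 (EXEC): [IRQ0] PC=1: IRET -> resume MAIN at PC=2 (depth now 0)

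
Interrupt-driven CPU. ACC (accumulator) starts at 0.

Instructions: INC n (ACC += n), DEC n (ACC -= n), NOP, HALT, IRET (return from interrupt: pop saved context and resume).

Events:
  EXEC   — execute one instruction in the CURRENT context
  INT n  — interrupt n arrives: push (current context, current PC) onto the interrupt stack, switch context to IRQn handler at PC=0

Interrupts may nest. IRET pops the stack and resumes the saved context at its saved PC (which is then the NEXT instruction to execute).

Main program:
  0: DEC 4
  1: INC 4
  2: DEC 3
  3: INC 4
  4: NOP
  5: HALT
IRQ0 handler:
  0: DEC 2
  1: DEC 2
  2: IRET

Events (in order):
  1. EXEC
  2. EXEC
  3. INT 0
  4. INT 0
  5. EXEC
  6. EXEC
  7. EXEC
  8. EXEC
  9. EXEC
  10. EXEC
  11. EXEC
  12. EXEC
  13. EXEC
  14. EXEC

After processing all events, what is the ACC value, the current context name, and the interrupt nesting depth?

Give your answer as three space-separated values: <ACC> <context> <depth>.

Event 1 (EXEC): [MAIN] PC=0: DEC 4 -> ACC=-4
Event 2 (EXEC): [MAIN] PC=1: INC 4 -> ACC=0
Event 3 (INT 0): INT 0 arrives: push (MAIN, PC=2), enter IRQ0 at PC=0 (depth now 1)
Event 4 (INT 0): INT 0 arrives: push (IRQ0, PC=0), enter IRQ0 at PC=0 (depth now 2)
Event 5 (EXEC): [IRQ0] PC=0: DEC 2 -> ACC=-2
Event 6 (EXEC): [IRQ0] PC=1: DEC 2 -> ACC=-4
Event 7 (EXEC): [IRQ0] PC=2: IRET -> resume IRQ0 at PC=0 (depth now 1)
Event 8 (EXEC): [IRQ0] PC=0: DEC 2 -> ACC=-6
Event 9 (EXEC): [IRQ0] PC=1: DEC 2 -> ACC=-8
Event 10 (EXEC): [IRQ0] PC=2: IRET -> resume MAIN at PC=2 (depth now 0)
Event 11 (EXEC): [MAIN] PC=2: DEC 3 -> ACC=-11
Event 12 (EXEC): [MAIN] PC=3: INC 4 -> ACC=-7
Event 13 (EXEC): [MAIN] PC=4: NOP
Event 14 (EXEC): [MAIN] PC=5: HALT

Answer: -7 MAIN 0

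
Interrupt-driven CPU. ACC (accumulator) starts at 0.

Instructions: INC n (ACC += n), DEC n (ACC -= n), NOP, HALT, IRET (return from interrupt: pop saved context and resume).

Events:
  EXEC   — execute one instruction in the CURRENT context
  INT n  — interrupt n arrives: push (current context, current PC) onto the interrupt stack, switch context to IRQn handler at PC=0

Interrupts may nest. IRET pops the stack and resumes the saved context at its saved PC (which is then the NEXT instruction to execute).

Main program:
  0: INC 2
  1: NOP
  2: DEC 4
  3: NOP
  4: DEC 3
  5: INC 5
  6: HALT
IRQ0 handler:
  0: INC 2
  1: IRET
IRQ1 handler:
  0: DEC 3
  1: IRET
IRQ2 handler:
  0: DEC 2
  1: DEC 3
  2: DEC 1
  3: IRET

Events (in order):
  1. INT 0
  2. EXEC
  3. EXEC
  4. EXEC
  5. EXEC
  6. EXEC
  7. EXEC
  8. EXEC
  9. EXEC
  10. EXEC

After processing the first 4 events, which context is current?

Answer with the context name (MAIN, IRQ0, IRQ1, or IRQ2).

Answer: MAIN

Derivation:
Event 1 (INT 0): INT 0 arrives: push (MAIN, PC=0), enter IRQ0 at PC=0 (depth now 1)
Event 2 (EXEC): [IRQ0] PC=0: INC 2 -> ACC=2
Event 3 (EXEC): [IRQ0] PC=1: IRET -> resume MAIN at PC=0 (depth now 0)
Event 4 (EXEC): [MAIN] PC=0: INC 2 -> ACC=4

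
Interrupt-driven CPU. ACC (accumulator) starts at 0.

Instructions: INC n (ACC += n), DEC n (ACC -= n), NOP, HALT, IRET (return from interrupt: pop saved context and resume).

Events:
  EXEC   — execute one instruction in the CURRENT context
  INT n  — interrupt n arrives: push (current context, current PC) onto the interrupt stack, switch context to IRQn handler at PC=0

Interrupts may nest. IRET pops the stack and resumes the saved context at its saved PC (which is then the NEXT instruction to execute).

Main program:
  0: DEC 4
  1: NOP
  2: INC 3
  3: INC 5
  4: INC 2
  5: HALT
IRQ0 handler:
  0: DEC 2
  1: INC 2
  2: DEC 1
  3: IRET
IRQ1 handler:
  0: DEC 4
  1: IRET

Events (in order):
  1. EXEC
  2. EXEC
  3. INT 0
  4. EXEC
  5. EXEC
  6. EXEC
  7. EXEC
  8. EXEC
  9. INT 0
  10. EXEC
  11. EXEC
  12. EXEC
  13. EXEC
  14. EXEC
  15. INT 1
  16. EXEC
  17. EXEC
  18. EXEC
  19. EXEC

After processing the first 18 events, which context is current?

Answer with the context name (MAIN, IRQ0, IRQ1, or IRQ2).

Event 1 (EXEC): [MAIN] PC=0: DEC 4 -> ACC=-4
Event 2 (EXEC): [MAIN] PC=1: NOP
Event 3 (INT 0): INT 0 arrives: push (MAIN, PC=2), enter IRQ0 at PC=0 (depth now 1)
Event 4 (EXEC): [IRQ0] PC=0: DEC 2 -> ACC=-6
Event 5 (EXEC): [IRQ0] PC=1: INC 2 -> ACC=-4
Event 6 (EXEC): [IRQ0] PC=2: DEC 1 -> ACC=-5
Event 7 (EXEC): [IRQ0] PC=3: IRET -> resume MAIN at PC=2 (depth now 0)
Event 8 (EXEC): [MAIN] PC=2: INC 3 -> ACC=-2
Event 9 (INT 0): INT 0 arrives: push (MAIN, PC=3), enter IRQ0 at PC=0 (depth now 1)
Event 10 (EXEC): [IRQ0] PC=0: DEC 2 -> ACC=-4
Event 11 (EXEC): [IRQ0] PC=1: INC 2 -> ACC=-2
Event 12 (EXEC): [IRQ0] PC=2: DEC 1 -> ACC=-3
Event 13 (EXEC): [IRQ0] PC=3: IRET -> resume MAIN at PC=3 (depth now 0)
Event 14 (EXEC): [MAIN] PC=3: INC 5 -> ACC=2
Event 15 (INT 1): INT 1 arrives: push (MAIN, PC=4), enter IRQ1 at PC=0 (depth now 1)
Event 16 (EXEC): [IRQ1] PC=0: DEC 4 -> ACC=-2
Event 17 (EXEC): [IRQ1] PC=1: IRET -> resume MAIN at PC=4 (depth now 0)
Event 18 (EXEC): [MAIN] PC=4: INC 2 -> ACC=0

Answer: MAIN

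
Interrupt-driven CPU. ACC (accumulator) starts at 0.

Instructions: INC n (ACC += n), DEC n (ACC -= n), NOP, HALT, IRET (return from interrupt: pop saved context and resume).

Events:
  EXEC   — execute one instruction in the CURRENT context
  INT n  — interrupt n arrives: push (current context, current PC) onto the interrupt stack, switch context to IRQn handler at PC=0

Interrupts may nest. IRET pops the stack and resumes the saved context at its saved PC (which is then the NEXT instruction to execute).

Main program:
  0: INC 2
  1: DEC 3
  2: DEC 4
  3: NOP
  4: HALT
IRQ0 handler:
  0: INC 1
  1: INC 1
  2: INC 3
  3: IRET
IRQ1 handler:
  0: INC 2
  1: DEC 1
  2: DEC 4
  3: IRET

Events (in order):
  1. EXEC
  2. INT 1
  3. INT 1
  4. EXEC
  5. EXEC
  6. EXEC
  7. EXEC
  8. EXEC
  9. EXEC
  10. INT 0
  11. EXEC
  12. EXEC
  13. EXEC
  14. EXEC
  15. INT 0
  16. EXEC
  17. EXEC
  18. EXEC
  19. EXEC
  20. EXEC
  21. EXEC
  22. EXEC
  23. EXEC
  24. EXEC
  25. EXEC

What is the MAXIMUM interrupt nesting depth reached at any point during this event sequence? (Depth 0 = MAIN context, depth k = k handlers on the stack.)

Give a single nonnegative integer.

Answer: 2

Derivation:
Event 1 (EXEC): [MAIN] PC=0: INC 2 -> ACC=2 [depth=0]
Event 2 (INT 1): INT 1 arrives: push (MAIN, PC=1), enter IRQ1 at PC=0 (depth now 1) [depth=1]
Event 3 (INT 1): INT 1 arrives: push (IRQ1, PC=0), enter IRQ1 at PC=0 (depth now 2) [depth=2]
Event 4 (EXEC): [IRQ1] PC=0: INC 2 -> ACC=4 [depth=2]
Event 5 (EXEC): [IRQ1] PC=1: DEC 1 -> ACC=3 [depth=2]
Event 6 (EXEC): [IRQ1] PC=2: DEC 4 -> ACC=-1 [depth=2]
Event 7 (EXEC): [IRQ1] PC=3: IRET -> resume IRQ1 at PC=0 (depth now 1) [depth=1]
Event 8 (EXEC): [IRQ1] PC=0: INC 2 -> ACC=1 [depth=1]
Event 9 (EXEC): [IRQ1] PC=1: DEC 1 -> ACC=0 [depth=1]
Event 10 (INT 0): INT 0 arrives: push (IRQ1, PC=2), enter IRQ0 at PC=0 (depth now 2) [depth=2]
Event 11 (EXEC): [IRQ0] PC=0: INC 1 -> ACC=1 [depth=2]
Event 12 (EXEC): [IRQ0] PC=1: INC 1 -> ACC=2 [depth=2]
Event 13 (EXEC): [IRQ0] PC=2: INC 3 -> ACC=5 [depth=2]
Event 14 (EXEC): [IRQ0] PC=3: IRET -> resume IRQ1 at PC=2 (depth now 1) [depth=1]
Event 15 (INT 0): INT 0 arrives: push (IRQ1, PC=2), enter IRQ0 at PC=0 (depth now 2) [depth=2]
Event 16 (EXEC): [IRQ0] PC=0: INC 1 -> ACC=6 [depth=2]
Event 17 (EXEC): [IRQ0] PC=1: INC 1 -> ACC=7 [depth=2]
Event 18 (EXEC): [IRQ0] PC=2: INC 3 -> ACC=10 [depth=2]
Event 19 (EXEC): [IRQ0] PC=3: IRET -> resume IRQ1 at PC=2 (depth now 1) [depth=1]
Event 20 (EXEC): [IRQ1] PC=2: DEC 4 -> ACC=6 [depth=1]
Event 21 (EXEC): [IRQ1] PC=3: IRET -> resume MAIN at PC=1 (depth now 0) [depth=0]
Event 22 (EXEC): [MAIN] PC=1: DEC 3 -> ACC=3 [depth=0]
Event 23 (EXEC): [MAIN] PC=2: DEC 4 -> ACC=-1 [depth=0]
Event 24 (EXEC): [MAIN] PC=3: NOP [depth=0]
Event 25 (EXEC): [MAIN] PC=4: HALT [depth=0]
Max depth observed: 2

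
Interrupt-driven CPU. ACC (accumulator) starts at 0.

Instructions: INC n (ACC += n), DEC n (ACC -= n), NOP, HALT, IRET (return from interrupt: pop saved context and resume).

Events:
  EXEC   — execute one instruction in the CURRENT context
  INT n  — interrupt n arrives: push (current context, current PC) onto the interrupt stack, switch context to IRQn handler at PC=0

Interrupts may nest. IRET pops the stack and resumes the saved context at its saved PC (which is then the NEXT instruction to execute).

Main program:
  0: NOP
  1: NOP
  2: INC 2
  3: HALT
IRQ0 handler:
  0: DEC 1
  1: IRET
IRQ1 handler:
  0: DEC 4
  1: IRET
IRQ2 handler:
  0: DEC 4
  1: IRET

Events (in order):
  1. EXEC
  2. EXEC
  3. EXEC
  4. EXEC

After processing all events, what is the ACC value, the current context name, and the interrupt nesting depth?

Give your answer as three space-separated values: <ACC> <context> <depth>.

Event 1 (EXEC): [MAIN] PC=0: NOP
Event 2 (EXEC): [MAIN] PC=1: NOP
Event 3 (EXEC): [MAIN] PC=2: INC 2 -> ACC=2
Event 4 (EXEC): [MAIN] PC=3: HALT

Answer: 2 MAIN 0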